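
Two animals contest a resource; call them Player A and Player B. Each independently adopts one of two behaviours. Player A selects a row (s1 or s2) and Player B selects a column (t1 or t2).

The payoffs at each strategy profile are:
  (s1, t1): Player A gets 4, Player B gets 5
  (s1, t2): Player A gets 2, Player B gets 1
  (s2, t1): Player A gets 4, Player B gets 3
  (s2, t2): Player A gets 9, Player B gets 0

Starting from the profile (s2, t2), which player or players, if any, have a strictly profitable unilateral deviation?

Player B

Player A at (s2, t2) earns 9; deviating to s1 yields 2 — not better.
Player B earns 0; deviating to t1 yields 3 — a strict improvement.
Only Player B has a strictly profitable deviation.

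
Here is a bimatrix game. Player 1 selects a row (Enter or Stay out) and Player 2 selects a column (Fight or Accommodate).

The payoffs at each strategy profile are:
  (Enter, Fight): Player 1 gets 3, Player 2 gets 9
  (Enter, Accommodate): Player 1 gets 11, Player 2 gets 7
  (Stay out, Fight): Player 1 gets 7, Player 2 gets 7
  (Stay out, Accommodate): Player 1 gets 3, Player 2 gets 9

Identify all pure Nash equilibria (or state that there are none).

none

(Enter, Fight): Player 1 prefers Stay out (7 > 3) — not an equilibrium.
(Enter, Accommodate): Player 2 prefers Fight (9 > 7) — not an equilibrium.
(Stay out, Fight): Player 2 prefers Accommodate (9 > 7) — not an equilibrium.
(Stay out, Accommodate): Player 1 prefers Enter (11 > 3) — not an equilibrium.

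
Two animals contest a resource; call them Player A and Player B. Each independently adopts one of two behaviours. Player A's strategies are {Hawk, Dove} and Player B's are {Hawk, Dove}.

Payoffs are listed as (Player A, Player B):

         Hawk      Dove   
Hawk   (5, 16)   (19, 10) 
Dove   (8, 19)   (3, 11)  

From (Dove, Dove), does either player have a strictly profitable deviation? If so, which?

Both

Player A at (Dove, Dove) earns 3; deviating to Hawk yields 19 — a strict improvement.
Player B earns 11; deviating to Hawk yields 19 — a strict improvement.
Both Player A and Player B have strictly profitable deviations.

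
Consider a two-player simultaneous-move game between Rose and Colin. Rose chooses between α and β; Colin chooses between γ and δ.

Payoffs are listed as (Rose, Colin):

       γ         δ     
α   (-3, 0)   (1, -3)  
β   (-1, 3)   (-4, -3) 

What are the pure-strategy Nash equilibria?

(β, γ)

(α, γ): Rose prefers β (-1 > -3) — not an equilibrium.
(α, δ): Colin prefers γ (0 > -3) — not an equilibrium.
(β, γ): Rose gets -1 ≥ -3 from α, and Colin gets 3 ≥ -3 from δ — Nash equilibrium.
(β, δ): Rose prefers α (1 > -4); Colin prefers γ (3 > -3) — not an equilibrium.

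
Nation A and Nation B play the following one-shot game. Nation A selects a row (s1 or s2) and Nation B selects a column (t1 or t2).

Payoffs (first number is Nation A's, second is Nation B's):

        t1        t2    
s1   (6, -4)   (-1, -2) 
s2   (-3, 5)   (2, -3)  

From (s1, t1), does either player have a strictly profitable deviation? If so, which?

Nation A at (s1, t1) earns 6; deviating to s2 yields -3 — not better.
Nation B earns -4; deviating to t2 yields -2 — a strict improvement.
Only Nation B has a strictly profitable deviation.

Nation B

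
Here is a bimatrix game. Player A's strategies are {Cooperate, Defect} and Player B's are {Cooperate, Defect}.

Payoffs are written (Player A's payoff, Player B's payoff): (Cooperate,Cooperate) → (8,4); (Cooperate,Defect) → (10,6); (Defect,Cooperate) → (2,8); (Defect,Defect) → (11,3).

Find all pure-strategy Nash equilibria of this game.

(Cooperate, Cooperate): Player B prefers Defect (6 > 4) — not an equilibrium.
(Cooperate, Defect): Player A prefers Defect (11 > 10) — not an equilibrium.
(Defect, Cooperate): Player A prefers Cooperate (8 > 2) — not an equilibrium.
(Defect, Defect): Player B prefers Cooperate (8 > 3) — not an equilibrium.

none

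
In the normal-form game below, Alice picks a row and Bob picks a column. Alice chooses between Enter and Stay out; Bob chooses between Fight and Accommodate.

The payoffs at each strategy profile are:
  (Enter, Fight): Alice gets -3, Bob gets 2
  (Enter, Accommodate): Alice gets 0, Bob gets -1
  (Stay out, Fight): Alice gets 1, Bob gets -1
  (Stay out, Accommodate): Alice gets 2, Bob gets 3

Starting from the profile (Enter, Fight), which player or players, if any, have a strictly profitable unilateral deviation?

Alice

Alice at (Enter, Fight) earns -3; deviating to Stay out yields 1 — a strict improvement.
Bob earns 2; deviating to Accommodate yields -1 — not better.
Only Alice has a strictly profitable deviation.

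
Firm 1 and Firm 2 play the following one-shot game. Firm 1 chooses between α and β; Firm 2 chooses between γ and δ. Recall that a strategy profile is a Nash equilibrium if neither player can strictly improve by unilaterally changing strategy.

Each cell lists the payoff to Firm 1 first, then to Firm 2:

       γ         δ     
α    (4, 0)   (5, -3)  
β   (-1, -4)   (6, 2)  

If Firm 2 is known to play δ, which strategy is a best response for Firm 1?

Against δ, Firm 1 earns 5 from α and 6 from β.
So β is the best response.

β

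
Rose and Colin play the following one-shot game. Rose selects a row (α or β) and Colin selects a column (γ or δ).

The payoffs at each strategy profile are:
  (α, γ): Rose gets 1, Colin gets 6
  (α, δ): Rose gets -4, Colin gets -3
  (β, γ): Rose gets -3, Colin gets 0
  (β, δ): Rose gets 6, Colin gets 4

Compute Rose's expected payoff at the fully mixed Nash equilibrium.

-3/7

First find y, the probability Colin plays γ, from Rose's indifference between α and β: y − 4(1−y) = −3y + 6(1−y), giving y = 5/7.
Since Rose is indifferent in equilibrium, Rose's expected payoff equals the payoff from either row against (5/7, 2/7). Using α: (5/7) − 4(2/7) = -3/7.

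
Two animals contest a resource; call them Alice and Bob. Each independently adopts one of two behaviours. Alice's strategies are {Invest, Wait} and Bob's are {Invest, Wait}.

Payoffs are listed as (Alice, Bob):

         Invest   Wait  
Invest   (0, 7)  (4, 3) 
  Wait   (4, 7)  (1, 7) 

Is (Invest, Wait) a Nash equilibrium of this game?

At (Invest, Wait), Alice earns 4; switching to Wait would give 1, so Alice has no profitable deviation.
Bob earns 3; switching to Invest would give 7, so Bob would deviate.
Since at least one player can profitably deviate, this is not a Nash equilibrium.

No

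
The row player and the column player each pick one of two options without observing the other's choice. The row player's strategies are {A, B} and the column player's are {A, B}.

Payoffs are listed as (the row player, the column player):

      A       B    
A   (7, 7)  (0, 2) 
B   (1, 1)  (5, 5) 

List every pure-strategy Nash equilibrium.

(A, A) and (B, B)

(A, A): the row player gets 7 ≥ 1 from B, and the column player gets 7 ≥ 2 from B — Nash equilibrium.
(A, B): the row player prefers B (5 > 0); the column player prefers A (7 > 2) — not an equilibrium.
(B, A): the row player prefers A (7 > 1); the column player prefers B (5 > 1) — not an equilibrium.
(B, B): the row player gets 5 ≥ 0 from A, and the column player gets 5 ≥ 1 from A — Nash equilibrium.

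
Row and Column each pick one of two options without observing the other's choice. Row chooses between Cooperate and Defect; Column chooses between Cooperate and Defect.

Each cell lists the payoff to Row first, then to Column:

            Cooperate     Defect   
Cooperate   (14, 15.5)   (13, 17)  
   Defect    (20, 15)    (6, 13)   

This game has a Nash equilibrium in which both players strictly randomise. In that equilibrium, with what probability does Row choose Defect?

3/7

Let x be the probability that Row plays Cooperate. In a completely mixed equilibrium, Column must be indifferent between Cooperate and Defect.
Column's expected payoff from Cooperate is 15.5x + 15(1−x); from Defect it is 17x + 13(1−x).
Setting these equal: 0.5x + 15 = 4x + 13, so x = 4/7.
Therefore Row plays Defect with probability 1 − 4/7 = 3/7.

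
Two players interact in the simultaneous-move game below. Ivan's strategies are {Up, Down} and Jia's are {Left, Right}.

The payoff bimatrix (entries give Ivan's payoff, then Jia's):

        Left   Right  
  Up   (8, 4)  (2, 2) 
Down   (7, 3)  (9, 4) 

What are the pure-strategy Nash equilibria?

(Up, Left) and (Down, Right)

(Up, Left): Ivan gets 8 ≥ 7 from Down, and Jia gets 4 ≥ 2 from Right — Nash equilibrium.
(Up, Right): Ivan prefers Down (9 > 2); Jia prefers Left (4 > 2) — not an equilibrium.
(Down, Left): Ivan prefers Up (8 > 7); Jia prefers Right (4 > 3) — not an equilibrium.
(Down, Right): Ivan gets 9 ≥ 2 from Up, and Jia gets 4 ≥ 3 from Left — Nash equilibrium.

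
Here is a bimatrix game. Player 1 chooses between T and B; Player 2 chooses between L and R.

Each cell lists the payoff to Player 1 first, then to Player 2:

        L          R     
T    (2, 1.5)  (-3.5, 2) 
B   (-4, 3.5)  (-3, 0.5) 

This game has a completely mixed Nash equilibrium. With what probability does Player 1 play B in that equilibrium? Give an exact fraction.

1/7

Let p be the probability that Player 1 plays T. In a completely mixed equilibrium, Player 2 must be indifferent between L and R.
Player 2's expected payoff from L is 1.5p + 3.5(1−p); from R it is 2p + 0.5(1−p).
Setting these equal: −2p + 3.5 = 1.5p + 0.5, so p = 6/7.
Therefore Player 1 plays B with probability 1 − 6/7 = 1/7.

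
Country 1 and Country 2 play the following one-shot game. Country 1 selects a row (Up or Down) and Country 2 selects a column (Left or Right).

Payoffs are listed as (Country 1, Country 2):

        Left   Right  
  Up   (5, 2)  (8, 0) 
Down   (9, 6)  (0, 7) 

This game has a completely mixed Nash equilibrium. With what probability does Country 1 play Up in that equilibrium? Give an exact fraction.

1/3

Let p be the probability that Country 1 plays Up. In a completely mixed equilibrium, Country 2 must be indifferent between Left and Right.
Country 2's expected payoff from Left is 2p + 6(1−p); from Right it is 7(1−p).
Setting these equal: −4p + 6 = −7p + 7, so p = 1/3.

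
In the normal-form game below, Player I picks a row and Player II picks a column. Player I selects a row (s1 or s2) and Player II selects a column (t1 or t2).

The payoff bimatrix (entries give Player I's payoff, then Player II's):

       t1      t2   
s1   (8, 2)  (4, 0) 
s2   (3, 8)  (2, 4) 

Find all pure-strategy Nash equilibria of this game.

(s1, t1): Player I gets 8 ≥ 3 from s2, and Player II gets 2 ≥ 0 from t2 — Nash equilibrium.
(s1, t2): Player II prefers t1 (2 > 0) — not an equilibrium.
(s2, t1): Player I prefers s1 (8 > 3) — not an equilibrium.
(s2, t2): Player I prefers s1 (4 > 2); Player II prefers t1 (8 > 4) — not an equilibrium.

(s1, t1)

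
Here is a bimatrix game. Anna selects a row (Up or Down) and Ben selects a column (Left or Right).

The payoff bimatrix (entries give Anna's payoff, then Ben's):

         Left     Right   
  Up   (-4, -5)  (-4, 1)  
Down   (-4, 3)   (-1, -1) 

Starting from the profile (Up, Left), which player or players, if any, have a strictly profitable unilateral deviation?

Anna at (Up, Left) earns -4; deviating to Down yields -4 — not better.
Ben earns -5; deviating to Right yields 1 — a strict improvement.
Only Ben has a strictly profitable deviation.

Ben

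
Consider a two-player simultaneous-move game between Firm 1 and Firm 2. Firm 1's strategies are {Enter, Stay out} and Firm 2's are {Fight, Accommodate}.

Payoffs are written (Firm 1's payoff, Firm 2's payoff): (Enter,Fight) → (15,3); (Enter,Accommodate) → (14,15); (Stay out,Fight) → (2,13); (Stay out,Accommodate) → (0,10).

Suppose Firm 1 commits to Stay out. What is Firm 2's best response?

Against Stay out, Firm 2 earns 13 from Fight and 10 from Accommodate.
So Fight is the best response.

Fight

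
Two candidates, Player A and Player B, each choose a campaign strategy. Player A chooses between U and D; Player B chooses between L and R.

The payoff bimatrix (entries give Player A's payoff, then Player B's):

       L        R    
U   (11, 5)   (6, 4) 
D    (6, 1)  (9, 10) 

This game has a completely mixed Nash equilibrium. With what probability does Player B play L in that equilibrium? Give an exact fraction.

Let q be the probability that Player B plays L. In a completely mixed equilibrium, Player A must be indifferent between U and D.
Player A's expected payoff from U is 11q + 6(1−q); from D it is 6q + 9(1−q).
Setting these equal: 5q + 6 = −3q + 9, so q = 3/8.

3/8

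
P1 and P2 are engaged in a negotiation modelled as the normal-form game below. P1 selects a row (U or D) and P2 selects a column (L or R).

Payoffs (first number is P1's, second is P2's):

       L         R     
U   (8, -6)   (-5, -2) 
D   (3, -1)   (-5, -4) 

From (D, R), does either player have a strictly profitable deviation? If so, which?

P1 at (D, R) earns -5; deviating to U yields -5 — not better.
P2 earns -4; deviating to L yields -1 — a strict improvement.
Only P2 has a strictly profitable deviation.

P2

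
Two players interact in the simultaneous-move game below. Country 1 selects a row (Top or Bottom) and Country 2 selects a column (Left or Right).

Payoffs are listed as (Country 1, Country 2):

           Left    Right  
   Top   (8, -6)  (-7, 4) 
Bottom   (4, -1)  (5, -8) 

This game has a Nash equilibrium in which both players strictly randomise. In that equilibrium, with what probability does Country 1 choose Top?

Let x be the probability that Country 1 plays Top. In a completely mixed equilibrium, Country 2 must be indifferent between Left and Right.
Country 2's expected payoff from Left is −6x − (1−x); from Right it is 4x − 8(1−x).
Setting these equal: −5x − 1 = 12x − 8, so x = 7/17.

7/17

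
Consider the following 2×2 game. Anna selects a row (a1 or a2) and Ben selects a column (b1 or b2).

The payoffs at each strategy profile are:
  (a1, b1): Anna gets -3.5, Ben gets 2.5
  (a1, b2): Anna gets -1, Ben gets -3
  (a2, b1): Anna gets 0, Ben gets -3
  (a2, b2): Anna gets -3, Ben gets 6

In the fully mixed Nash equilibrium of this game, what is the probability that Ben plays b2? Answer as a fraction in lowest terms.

7/11

Let c be the probability that Ben plays b1. In a completely mixed equilibrium, Anna must be indifferent between a1 and a2.
Anna's expected payoff from a1 is −3.5c − (1−c); from a2 it is −3(1−c).
Setting these equal: −2.5c − 1 = 3c − 3, so c = 4/11.
Therefore Ben plays b2 with probability 1 − 4/11 = 7/11.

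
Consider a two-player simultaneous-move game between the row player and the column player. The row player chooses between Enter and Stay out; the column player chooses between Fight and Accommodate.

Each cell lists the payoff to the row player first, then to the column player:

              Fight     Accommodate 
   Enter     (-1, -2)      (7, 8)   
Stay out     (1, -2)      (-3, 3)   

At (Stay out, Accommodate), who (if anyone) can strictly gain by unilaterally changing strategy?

The row player at (Stay out, Accommodate) earns -3; deviating to Enter yields 7 — a strict improvement.
The column player earns 3; deviating to Fight yields -2 — not better.
Only the row player has a strictly profitable deviation.

The row player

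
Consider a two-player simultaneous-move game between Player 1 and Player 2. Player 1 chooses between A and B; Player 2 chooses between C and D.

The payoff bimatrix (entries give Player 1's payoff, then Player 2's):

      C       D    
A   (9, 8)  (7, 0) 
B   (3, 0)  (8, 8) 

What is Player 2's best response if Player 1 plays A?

C

Against A, Player 2 earns 8 from C and 0 from D.
So C is the best response.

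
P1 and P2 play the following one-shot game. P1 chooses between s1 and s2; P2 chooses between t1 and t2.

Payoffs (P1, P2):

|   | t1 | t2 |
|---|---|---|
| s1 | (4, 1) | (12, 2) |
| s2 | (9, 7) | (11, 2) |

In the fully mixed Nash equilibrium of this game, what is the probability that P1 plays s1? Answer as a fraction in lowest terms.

Let r be the probability that P1 plays s1. In a completely mixed equilibrium, P2 must be indifferent between t1 and t2.
P2's expected payoff from t1 is r + 7(1−r); from t2 it is 2r + 2(1−r).
Setting these equal: −6r + 7 = 2, so r = 5/6.

5/6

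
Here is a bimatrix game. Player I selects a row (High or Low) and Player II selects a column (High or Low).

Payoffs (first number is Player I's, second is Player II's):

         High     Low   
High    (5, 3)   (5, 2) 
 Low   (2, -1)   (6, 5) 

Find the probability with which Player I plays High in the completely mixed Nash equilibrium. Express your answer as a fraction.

6/7

Let x be the probability that Player I plays High. In a completely mixed equilibrium, Player II must be indifferent between High and Low.
Player II's expected payoff from High is 3x − (1−x); from Low it is 2x + 5(1−x).
Setting these equal: 4x − 1 = −3x + 5, so x = 6/7.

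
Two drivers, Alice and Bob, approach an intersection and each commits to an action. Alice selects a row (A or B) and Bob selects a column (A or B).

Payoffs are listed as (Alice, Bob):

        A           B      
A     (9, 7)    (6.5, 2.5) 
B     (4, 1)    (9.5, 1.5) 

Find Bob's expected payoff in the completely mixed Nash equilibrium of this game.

First find p, the probability Alice plays A, from Bob's indifference between A and B: 7p + (1−p) = 2.5p + 1.5(1−p), giving p = 1/10.
Since Bob is indifferent in equilibrium, Bob's expected payoff equals the payoff from either column against (1/10, 9/10). Using A: 7(1/10) + (9/10) = 8/5.

8/5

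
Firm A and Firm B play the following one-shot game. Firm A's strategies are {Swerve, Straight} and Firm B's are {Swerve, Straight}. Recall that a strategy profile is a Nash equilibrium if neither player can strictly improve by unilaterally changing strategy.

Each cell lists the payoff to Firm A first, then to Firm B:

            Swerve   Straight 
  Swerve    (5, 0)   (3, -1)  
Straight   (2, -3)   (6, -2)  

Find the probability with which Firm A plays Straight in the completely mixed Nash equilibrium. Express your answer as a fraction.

1/2

Let r be the probability that Firm A plays Swerve. In a completely mixed equilibrium, Firm B must be indifferent between Swerve and Straight.
Firm B's expected payoff from Swerve is −3(1−r); from Straight it is −r − 2(1−r).
Setting these equal: 3r − 3 = r − 2, so r = 1/2.
Therefore Firm A plays Straight with probability 1 − 1/2 = 1/2.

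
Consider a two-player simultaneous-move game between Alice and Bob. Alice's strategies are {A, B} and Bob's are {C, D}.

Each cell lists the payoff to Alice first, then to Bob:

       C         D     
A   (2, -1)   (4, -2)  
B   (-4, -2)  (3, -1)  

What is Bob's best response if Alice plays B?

Against B, Bob earns -2 from C and -1 from D.
So D is the best response.

D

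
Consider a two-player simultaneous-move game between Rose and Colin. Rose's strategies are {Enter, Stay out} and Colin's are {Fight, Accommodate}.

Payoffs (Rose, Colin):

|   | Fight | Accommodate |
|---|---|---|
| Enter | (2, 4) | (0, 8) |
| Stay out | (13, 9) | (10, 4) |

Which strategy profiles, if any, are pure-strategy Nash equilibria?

(Stay out, Fight)

(Enter, Fight): Rose prefers Stay out (13 > 2); Colin prefers Accommodate (8 > 4) — not an equilibrium.
(Enter, Accommodate): Rose prefers Stay out (10 > 0) — not an equilibrium.
(Stay out, Fight): Rose gets 13 ≥ 2 from Enter, and Colin gets 9 ≥ 4 from Accommodate — Nash equilibrium.
(Stay out, Accommodate): Colin prefers Fight (9 > 4) — not an equilibrium.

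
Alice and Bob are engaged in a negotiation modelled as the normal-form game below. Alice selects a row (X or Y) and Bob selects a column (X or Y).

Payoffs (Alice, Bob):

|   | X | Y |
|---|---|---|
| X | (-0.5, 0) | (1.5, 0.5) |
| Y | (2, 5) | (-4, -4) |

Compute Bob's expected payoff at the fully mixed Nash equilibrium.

First find p, the probability Alice plays X, from Bob's indifference between X and Y: 5(1−p) = 0.5p − 4(1−p), giving p = 18/19.
Since Bob is indifferent in equilibrium, Bob's expected payoff equals the payoff from either column against (18/19, 1/19). Using X: 5(1/19) = 5/19.

5/19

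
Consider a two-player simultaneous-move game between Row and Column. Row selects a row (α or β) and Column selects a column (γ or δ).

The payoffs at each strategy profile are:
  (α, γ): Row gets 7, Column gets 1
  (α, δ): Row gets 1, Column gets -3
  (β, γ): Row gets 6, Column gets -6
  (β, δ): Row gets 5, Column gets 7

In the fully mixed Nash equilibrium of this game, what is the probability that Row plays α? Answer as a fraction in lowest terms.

13/17

Let p be the probability that Row plays α. In a completely mixed equilibrium, Column must be indifferent between γ and δ.
Column's expected payoff from γ is p − 6(1−p); from δ it is −3p + 7(1−p).
Setting these equal: 7p − 6 = −10p + 7, so p = 13/17.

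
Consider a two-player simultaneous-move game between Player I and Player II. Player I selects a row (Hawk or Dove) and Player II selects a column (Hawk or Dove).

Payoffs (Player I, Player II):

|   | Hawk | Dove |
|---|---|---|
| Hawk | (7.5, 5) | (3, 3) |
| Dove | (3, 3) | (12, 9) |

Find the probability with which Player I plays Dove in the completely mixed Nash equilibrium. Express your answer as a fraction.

1/4

Let r be the probability that Player I plays Hawk. In a completely mixed equilibrium, Player II must be indifferent between Hawk and Dove.
Player II's expected payoff from Hawk is 5r + 3(1−r); from Dove it is 3r + 9(1−r).
Setting these equal: 2r + 3 = −6r + 9, so r = 3/4.
Therefore Player I plays Dove with probability 1 − 3/4 = 1/4.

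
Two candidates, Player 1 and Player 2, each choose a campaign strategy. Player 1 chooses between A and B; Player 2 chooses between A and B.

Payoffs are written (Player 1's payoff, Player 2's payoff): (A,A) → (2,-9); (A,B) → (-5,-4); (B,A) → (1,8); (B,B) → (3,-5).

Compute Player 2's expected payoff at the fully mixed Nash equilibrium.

First find p, the probability Player 1 plays A, from Player 2's indifference between A and B: −9p + 8(1−p) = −4p − 5(1−p), giving p = 13/18.
Since Player 2 is indifferent in equilibrium, Player 2's expected payoff equals the payoff from either column against (13/18, 5/18). Using A: −9(13/18) + 8(5/18) = -77/18.

-77/18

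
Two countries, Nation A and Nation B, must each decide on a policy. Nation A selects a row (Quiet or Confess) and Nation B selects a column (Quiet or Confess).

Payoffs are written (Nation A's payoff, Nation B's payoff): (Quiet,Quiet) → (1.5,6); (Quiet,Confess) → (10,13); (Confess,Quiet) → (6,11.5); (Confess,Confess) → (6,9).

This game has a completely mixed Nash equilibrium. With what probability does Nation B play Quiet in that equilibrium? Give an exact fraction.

8/17

Let q be the probability that Nation B plays Quiet. In a completely mixed equilibrium, Nation A must be indifferent between Quiet and Confess.
Nation A's expected payoff from Quiet is 1.5q + 10(1−q); from Confess it is 6q + 6(1−q).
Setting these equal: −8.5q + 10 = 6, so q = 8/17.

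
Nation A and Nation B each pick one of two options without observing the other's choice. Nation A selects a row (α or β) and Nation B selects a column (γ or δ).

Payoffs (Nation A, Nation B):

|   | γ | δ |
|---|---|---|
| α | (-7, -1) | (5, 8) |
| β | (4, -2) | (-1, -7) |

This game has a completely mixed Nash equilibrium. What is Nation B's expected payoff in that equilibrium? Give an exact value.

First find x, the probability Nation A plays α, from Nation B's indifference between γ and δ: −x − 2(1−x) = 8x − 7(1−x), giving x = 5/14.
Since Nation B is indifferent in equilibrium, Nation B's expected payoff equals the payoff from either column against (5/14, 9/14). Using γ: −(5/14) − 2(9/14) = -23/14.

-23/14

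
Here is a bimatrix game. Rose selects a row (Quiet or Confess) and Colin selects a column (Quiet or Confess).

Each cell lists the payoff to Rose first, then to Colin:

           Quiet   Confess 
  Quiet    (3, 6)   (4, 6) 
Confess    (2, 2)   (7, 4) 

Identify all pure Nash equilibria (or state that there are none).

(Quiet, Quiet) and (Confess, Confess)

(Quiet, Quiet): Rose gets 3 ≥ 2 from Confess, and Colin gets 6 ≥ 6 from Confess — Nash equilibrium.
(Quiet, Confess): Rose prefers Confess (7 > 4) — not an equilibrium.
(Confess, Quiet): Rose prefers Quiet (3 > 2); Colin prefers Confess (4 > 2) — not an equilibrium.
(Confess, Confess): Rose gets 7 ≥ 4 from Quiet, and Colin gets 4 ≥ 2 from Quiet — Nash equilibrium.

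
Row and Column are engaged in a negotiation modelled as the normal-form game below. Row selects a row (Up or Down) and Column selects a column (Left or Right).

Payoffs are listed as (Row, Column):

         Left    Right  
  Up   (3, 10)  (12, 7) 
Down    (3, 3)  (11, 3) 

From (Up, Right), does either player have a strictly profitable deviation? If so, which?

Column

Row at (Up, Right) earns 12; deviating to Down yields 11 — not better.
Column earns 7; deviating to Left yields 10 — a strict improvement.
Only Column has a strictly profitable deviation.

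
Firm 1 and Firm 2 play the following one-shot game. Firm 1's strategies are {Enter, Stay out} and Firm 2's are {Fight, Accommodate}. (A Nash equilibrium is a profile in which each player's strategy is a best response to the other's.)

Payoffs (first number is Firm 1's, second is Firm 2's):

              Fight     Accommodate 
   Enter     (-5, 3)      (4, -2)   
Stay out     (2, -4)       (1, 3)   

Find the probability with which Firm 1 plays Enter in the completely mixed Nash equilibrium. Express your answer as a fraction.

Let p be the probability that Firm 1 plays Enter. In a completely mixed equilibrium, Firm 2 must be indifferent between Fight and Accommodate.
Firm 2's expected payoff from Fight is 3p − 4(1−p); from Accommodate it is −2p + 3(1−p).
Setting these equal: 7p − 4 = −5p + 3, so p = 7/12.

7/12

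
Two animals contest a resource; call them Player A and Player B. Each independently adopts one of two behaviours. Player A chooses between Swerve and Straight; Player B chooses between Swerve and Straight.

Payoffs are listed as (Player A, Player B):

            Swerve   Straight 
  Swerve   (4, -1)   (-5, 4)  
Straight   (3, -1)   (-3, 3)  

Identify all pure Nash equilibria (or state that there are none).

(Straight, Straight)

(Swerve, Swerve): Player B prefers Straight (4 > -1) — not an equilibrium.
(Swerve, Straight): Player A prefers Straight (-3 > -5) — not an equilibrium.
(Straight, Swerve): Player A prefers Swerve (4 > 3); Player B prefers Straight (3 > -1) — not an equilibrium.
(Straight, Straight): Player A gets -3 ≥ -5 from Swerve, and Player B gets 3 ≥ -1 from Swerve — Nash equilibrium.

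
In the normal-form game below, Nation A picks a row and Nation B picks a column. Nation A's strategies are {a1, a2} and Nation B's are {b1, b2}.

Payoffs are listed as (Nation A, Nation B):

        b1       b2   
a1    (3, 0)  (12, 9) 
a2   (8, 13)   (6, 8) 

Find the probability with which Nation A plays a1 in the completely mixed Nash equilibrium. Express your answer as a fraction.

Let r be the probability that Nation A plays a1. In a completely mixed equilibrium, Nation B must be indifferent between b1 and b2.
Nation B's expected payoff from b1 is 13(1−r); from b2 it is 9r + 8(1−r).
Setting these equal: −13r + 13 = r + 8, so r = 5/14.

5/14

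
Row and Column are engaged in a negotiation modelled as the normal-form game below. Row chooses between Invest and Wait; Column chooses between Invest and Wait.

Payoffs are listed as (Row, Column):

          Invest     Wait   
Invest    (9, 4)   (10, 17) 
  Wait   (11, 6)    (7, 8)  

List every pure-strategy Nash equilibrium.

(Invest, Invest): Row prefers Wait (11 > 9); Column prefers Wait (17 > 4) — not an equilibrium.
(Invest, Wait): Row gets 10 ≥ 7 from Wait, and Column gets 17 ≥ 4 from Invest — Nash equilibrium.
(Wait, Invest): Column prefers Wait (8 > 6) — not an equilibrium.
(Wait, Wait): Row prefers Invest (10 > 7) — not an equilibrium.

(Invest, Wait)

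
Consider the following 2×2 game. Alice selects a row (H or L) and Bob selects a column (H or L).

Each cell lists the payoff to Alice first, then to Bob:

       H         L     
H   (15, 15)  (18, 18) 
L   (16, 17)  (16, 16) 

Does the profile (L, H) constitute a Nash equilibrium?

At (L, H), Alice earns 16; switching to H would give 15, so Alice has no profitable deviation.
Bob earns 17; switching to L would give 16, so Bob has no profitable deviation.
Neither player can gain by a unilateral deviation, so this profile is a Nash equilibrium.

Yes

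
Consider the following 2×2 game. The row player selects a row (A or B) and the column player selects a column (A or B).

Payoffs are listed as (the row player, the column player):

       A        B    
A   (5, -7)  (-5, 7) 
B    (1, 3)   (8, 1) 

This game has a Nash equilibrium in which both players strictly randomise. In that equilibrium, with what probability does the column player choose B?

4/17

Let y be the probability that the column player plays A. In a completely mixed equilibrium, the row player must be indifferent between A and B.
The row player's expected payoff from A is 5y − 5(1−y); from B it is y + 8(1−y).
Setting these equal: 10y − 5 = −7y + 8, so y = 13/17.
Therefore the column player plays B with probability 1 − 13/17 = 4/17.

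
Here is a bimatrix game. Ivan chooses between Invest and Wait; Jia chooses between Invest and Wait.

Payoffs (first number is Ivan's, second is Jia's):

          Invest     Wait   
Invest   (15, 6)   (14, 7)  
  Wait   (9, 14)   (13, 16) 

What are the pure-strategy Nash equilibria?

(Invest, Wait)

(Invest, Invest): Jia prefers Wait (7 > 6) — not an equilibrium.
(Invest, Wait): Ivan gets 14 ≥ 13 from Wait, and Jia gets 7 ≥ 6 from Invest — Nash equilibrium.
(Wait, Invest): Ivan prefers Invest (15 > 9); Jia prefers Wait (16 > 14) — not an equilibrium.
(Wait, Wait): Ivan prefers Invest (14 > 13) — not an equilibrium.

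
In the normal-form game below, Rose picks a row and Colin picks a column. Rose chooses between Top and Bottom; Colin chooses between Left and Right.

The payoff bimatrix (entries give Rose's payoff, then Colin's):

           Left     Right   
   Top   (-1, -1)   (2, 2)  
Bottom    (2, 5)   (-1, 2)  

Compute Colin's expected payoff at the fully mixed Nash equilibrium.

First find x, the probability Rose plays Top, from Colin's indifference between Left and Right: −x + 5(1−x) = 2x + 2(1−x), giving x = 1/2.
Since Colin is indifferent in equilibrium, Colin's expected payoff equals the payoff from either column against (1/2, 1/2). Using Left: −(1/2) + 5(1/2) = 2.

2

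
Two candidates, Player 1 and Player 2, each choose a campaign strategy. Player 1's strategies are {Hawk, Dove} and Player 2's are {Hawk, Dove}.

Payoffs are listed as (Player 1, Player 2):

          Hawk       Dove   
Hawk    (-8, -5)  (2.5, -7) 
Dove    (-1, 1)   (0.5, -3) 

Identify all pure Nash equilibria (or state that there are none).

(Hawk, Hawk): Player 1 prefers Dove (-1 > -8) — not an equilibrium.
(Hawk, Dove): Player 2 prefers Hawk (-5 > -7) — not an equilibrium.
(Dove, Hawk): Player 1 gets -1 ≥ -8 from Hawk, and Player 2 gets 1 ≥ -3 from Dove — Nash equilibrium.
(Dove, Dove): Player 1 prefers Hawk (2.5 > 0.5); Player 2 prefers Hawk (1 > -3) — not an equilibrium.

(Dove, Hawk)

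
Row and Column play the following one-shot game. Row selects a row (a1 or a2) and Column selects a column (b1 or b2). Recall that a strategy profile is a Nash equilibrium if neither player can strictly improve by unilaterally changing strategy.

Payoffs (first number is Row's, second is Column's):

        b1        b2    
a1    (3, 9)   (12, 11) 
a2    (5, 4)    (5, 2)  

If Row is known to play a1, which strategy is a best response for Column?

Against a1, Column earns 9 from b1 and 11 from b2.
So b2 is the best response.

b2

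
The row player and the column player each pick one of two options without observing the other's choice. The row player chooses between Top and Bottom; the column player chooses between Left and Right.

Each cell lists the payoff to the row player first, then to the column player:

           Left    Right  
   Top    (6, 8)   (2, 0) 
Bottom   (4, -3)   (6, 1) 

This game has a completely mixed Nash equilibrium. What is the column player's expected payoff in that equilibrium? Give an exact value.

First find p, the probability the row player plays Top, from the column player's indifference between Left and Right: 8p − 3(1−p) = (1−p), giving p = 1/3.
Since the column player is indifferent in equilibrium, the column player's expected payoff equals the payoff from either column against (1/3, 2/3). Using Left: 8(1/3) − 3(2/3) = 2/3.

2/3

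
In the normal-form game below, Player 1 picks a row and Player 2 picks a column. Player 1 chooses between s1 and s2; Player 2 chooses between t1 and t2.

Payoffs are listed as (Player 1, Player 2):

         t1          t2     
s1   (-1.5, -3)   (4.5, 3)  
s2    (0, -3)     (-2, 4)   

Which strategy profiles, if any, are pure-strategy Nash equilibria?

(s1, t2)

(s1, t1): Player 1 prefers s2 (0 > -1.5); Player 2 prefers t2 (3 > -3) — not an equilibrium.
(s1, t2): Player 1 gets 4.5 ≥ -2 from s2, and Player 2 gets 3 ≥ -3 from t1 — Nash equilibrium.
(s2, t1): Player 2 prefers t2 (4 > -3) — not an equilibrium.
(s2, t2): Player 1 prefers s1 (4.5 > -2) — not an equilibrium.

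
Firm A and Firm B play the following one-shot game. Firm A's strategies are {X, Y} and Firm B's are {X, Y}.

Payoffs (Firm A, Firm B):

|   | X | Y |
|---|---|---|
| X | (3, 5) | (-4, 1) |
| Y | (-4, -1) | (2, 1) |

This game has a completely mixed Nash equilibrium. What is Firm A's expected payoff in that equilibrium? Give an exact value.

-10/13

First find y, the probability Firm B plays X, from Firm A's indifference between X and Y: 3y − 4(1−y) = −4y + 2(1−y), giving y = 6/13.
Since Firm A is indifferent in equilibrium, Firm A's expected payoff equals the payoff from either row against (6/13, 7/13). Using X: 3(6/13) − 4(7/13) = -10/13.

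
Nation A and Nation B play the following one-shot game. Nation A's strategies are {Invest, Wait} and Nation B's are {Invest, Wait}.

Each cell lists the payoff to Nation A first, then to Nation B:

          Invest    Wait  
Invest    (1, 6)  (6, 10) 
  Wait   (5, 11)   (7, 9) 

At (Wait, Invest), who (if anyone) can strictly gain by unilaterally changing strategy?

Neither

Nation A at (Wait, Invest) earns 5; deviating to Invest yields 1 — not better.
Nation B earns 11; deviating to Wait yields 9 — not better.
Neither player can strictly improve; the profile is a Nash equilibrium.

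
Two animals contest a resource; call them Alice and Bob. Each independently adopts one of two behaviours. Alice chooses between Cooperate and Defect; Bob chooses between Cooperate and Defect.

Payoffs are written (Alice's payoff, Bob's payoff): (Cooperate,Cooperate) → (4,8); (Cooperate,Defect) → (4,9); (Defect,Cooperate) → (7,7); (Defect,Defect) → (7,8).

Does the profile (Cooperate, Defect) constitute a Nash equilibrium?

At (Cooperate, Defect), Alice earns 4; switching to Defect would give 7, so Alice would deviate.
Bob earns 9; switching to Cooperate would give 8, so Bob has no profitable deviation.
Since at least one player can profitably deviate, this is not a Nash equilibrium.

No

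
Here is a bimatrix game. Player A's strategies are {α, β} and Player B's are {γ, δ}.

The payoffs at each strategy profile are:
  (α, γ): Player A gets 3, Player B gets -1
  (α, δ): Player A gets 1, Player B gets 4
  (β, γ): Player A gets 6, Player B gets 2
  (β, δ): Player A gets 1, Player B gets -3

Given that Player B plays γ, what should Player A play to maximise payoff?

β

Against γ, Player A earns 3 from α and 6 from β.
So β is the best response.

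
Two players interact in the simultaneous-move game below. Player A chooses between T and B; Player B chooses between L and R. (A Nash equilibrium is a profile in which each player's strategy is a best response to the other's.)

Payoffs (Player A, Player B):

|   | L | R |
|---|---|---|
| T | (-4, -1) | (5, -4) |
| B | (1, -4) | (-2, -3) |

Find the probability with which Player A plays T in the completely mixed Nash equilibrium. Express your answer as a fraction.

Let x be the probability that Player A plays T. In a completely mixed equilibrium, Player B must be indifferent between L and R.
Player B's expected payoff from L is −x − 4(1−x); from R it is −4x − 3(1−x).
Setting these equal: 3x − 4 = −x − 3, so x = 1/4.

1/4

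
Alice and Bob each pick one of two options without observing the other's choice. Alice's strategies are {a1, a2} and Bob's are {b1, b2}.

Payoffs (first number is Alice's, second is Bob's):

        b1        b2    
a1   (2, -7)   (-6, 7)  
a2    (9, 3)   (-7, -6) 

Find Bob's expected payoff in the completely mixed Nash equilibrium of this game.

-21/23

First find p, the probability Alice plays a1, from Bob's indifference between b1 and b2: −7p + 3(1−p) = 7p − 6(1−p), giving p = 9/23.
Since Bob is indifferent in equilibrium, Bob's expected payoff equals the payoff from either column against (9/23, 14/23). Using b1: −7(9/23) + 3(14/23) = -21/23.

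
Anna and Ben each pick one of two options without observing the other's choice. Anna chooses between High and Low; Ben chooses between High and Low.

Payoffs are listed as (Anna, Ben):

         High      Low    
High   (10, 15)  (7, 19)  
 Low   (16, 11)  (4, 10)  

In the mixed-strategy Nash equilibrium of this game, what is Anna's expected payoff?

8

First find q, the probability Ben plays High, from Anna's indifference between High and Low: 10q + 7(1−q) = 16q + 4(1−q), giving q = 1/3.
Since Anna is indifferent in equilibrium, Anna's expected payoff equals the payoff from either row against (1/3, 2/3). Using High: 10(1/3) + 7(2/3) = 8.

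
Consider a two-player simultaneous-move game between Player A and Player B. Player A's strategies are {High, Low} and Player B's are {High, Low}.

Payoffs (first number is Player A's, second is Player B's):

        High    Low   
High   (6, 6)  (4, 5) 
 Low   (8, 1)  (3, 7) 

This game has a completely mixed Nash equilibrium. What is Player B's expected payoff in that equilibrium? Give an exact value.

37/7

First find x, the probability Player A plays High, from Player B's indifference between High and Low: 6x + (1−x) = 5x + 7(1−x), giving x = 6/7.
Since Player B is indifferent in equilibrium, Player B's expected payoff equals the payoff from either column against (6/7, 1/7). Using High: 6(6/7) + (1/7) = 37/7.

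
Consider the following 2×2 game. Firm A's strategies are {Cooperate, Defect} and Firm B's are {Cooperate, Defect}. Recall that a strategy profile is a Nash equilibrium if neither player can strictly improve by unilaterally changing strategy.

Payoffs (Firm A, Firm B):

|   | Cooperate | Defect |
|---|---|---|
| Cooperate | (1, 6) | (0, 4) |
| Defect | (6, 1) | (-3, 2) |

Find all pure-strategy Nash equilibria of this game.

(Cooperate, Cooperate): Firm A prefers Defect (6 > 1) — not an equilibrium.
(Cooperate, Defect): Firm B prefers Cooperate (6 > 4) — not an equilibrium.
(Defect, Cooperate): Firm B prefers Defect (2 > 1) — not an equilibrium.
(Defect, Defect): Firm A prefers Cooperate (0 > -3) — not an equilibrium.

none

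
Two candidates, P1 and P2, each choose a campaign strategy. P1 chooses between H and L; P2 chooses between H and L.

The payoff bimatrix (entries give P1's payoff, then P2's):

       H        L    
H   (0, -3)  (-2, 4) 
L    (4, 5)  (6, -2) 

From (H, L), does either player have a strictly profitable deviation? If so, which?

P1 at (H, L) earns -2; deviating to L yields 6 — a strict improvement.
P2 earns 4; deviating to H yields -3 — not better.
Only P1 has a strictly profitable deviation.

P1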